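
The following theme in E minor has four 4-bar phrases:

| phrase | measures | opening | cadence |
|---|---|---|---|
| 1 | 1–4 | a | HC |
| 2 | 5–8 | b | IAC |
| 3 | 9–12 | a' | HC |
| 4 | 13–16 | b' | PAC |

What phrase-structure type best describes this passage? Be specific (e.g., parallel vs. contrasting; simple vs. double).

parallel double period

Four phrases in two halves: the first half (measures 1-8) ends with an imperfect authentic cadence, the second (mm. 9–16) with a perfect authentic cadence — a large antecedent–consequent pair, i.e. a double period.
Phrase 3 begins with the same material as phrase 1, making it parallel.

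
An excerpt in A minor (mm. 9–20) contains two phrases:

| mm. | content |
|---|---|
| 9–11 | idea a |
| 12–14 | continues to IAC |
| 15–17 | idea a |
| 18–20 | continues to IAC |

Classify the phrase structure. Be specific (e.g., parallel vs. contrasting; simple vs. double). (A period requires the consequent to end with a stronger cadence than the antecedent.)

repeated phrase

Both phrases have the same opening (a) and the same cadence (imperfect authentic cadence): the second is a restatement, not a consequent, so this is a repeated phrase rather than a period.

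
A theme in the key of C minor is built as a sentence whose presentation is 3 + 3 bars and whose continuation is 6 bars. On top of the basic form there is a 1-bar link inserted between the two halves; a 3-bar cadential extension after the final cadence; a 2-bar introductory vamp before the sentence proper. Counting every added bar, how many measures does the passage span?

Basic sentence: 3 + 3 + 6 = 12 bars.
12 (basic form) + 1 (link) + 3 (cadential extension) + 2 (introduction) = 18.

18 measures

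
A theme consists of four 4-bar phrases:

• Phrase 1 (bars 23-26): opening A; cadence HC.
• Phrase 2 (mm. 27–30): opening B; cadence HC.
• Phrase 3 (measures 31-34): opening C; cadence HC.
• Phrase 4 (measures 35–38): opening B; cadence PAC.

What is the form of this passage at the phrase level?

Four phrases in two halves: the first half (mm. 23-30) ends with a half cadence, the second (mm. 31–38) with a perfect authentic cadence — a large antecedent–consequent pair, i.e. a double period.
Phrase 3 begins with different material from phrase 1, making it contrasting.

contrasting double period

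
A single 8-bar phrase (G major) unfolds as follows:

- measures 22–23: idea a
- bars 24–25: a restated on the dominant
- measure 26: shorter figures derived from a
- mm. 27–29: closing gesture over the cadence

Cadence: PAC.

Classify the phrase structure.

Basic idea (mm. 22–23) + its repetition (measures 24-25) form the presentation; fragmentation and cadence (bars 26–29) form the continuation — the 8-bar whole is a sentence.

sentence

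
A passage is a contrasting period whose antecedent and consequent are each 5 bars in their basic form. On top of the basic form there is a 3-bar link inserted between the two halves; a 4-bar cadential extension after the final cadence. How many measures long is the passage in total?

17 measures

Basic contrasting period: 5 + 5 = 10 bars.
10 (basic form) + 3 (link) + 4 (cadential extension) = 17.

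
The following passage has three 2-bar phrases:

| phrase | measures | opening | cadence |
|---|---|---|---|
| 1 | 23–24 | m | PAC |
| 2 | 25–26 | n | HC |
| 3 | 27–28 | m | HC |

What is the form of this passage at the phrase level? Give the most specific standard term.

phrase group

The final phrase closes with a half cadence, which is not stronger than the preceding half cadence; the 3 phrases lack an overall antecedent–consequent design and so form a phrase group.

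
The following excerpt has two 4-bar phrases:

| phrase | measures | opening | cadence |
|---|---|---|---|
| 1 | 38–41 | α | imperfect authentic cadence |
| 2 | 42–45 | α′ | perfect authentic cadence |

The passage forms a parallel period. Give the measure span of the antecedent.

measures 38–41

The phrase ending with the weaker cadence (imperfect authentic cadence) is the antecedent; the one ending more conclusively (perfect authentic cadence) is the consequent. The antecedent is measures 38–41.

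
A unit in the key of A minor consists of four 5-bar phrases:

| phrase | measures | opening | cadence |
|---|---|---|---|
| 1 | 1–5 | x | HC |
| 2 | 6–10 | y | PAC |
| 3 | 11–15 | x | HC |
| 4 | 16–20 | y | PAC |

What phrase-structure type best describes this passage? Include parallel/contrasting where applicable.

repeated period

The cadence pattern HC–PAC–HC–PAC is weak–strong twice, and phrases 3–4 restate phrases 1–2: a period heard twice, not a double period (which would end weakly at phrase 2).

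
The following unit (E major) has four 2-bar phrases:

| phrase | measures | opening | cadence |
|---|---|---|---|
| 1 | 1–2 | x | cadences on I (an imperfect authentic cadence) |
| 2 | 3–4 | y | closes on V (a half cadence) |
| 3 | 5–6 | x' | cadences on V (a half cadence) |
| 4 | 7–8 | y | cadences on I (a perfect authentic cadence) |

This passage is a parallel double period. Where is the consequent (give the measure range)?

In a double period the four phrases pair into a large antecedent (phrases 1–2, ending half cadence) and a large consequent (phrases 3–4, ending perfect authentic cadence). The consequent spans mm. 5-8.

measures 5–8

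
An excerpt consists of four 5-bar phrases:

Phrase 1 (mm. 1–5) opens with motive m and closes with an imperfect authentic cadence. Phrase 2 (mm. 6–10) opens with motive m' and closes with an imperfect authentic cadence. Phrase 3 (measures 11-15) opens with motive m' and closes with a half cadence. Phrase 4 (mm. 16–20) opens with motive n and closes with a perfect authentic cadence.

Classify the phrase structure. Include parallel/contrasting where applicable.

Four phrases in two halves: the first half (bars 1-10) ends with an imperfect authentic cadence, the second (bars 11-20) with a perfect authentic cadence — a large antecedent–consequent pair, i.e. a double period.
Phrase 3 begins with the same material as phrase 1, making it parallel.

parallel double period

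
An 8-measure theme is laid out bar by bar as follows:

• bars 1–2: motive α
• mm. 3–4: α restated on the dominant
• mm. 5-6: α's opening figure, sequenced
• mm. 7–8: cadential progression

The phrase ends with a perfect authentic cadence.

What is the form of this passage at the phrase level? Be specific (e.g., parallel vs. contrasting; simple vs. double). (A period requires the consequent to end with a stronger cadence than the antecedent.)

Basic idea (bars 1–2) + its repetition (mm. 3–4) form the presentation; fragmentation and cadence (mm. 5-8) form the continuation — the 8-bar whole is a sentence.

sentence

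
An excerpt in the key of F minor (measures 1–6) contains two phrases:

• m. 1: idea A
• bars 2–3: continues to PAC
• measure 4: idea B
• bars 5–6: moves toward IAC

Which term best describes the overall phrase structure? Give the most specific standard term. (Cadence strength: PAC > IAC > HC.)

The second phrase closes with an imperfect authentic cadence, which is not stronger than the first phrase's perfect authentic cadence; without a weak→strong cadential pair there is no antecedent–consequent relationship, so this is a phrase group rather than a period.

phrase group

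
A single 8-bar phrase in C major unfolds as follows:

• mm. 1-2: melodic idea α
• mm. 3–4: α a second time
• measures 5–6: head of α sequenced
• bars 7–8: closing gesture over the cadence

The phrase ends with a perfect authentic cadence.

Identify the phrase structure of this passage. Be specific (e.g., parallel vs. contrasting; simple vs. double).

Basic idea (mm. 1–2) + its repetition (measures 3–4) form the presentation; fragmentation and cadence (mm. 5–8) form the continuation — the 8-bar whole is a sentence.

sentence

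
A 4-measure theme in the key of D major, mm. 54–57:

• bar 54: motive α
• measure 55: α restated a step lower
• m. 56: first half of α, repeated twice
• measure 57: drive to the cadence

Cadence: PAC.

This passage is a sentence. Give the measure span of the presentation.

The presentation of a sentence is the basic idea (measure 54) plus its repetition (bar 55); the presentation is therefore mm. 54–55.

measures 54–55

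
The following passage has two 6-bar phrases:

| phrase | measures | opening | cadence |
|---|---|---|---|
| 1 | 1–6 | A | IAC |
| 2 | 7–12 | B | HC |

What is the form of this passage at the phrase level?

The second phrase closes with a half cadence, which is not stronger than the first phrase's imperfect authentic cadence; without a weak→strong cadential pair there is no antecedent–consequent relationship, so this is a phrase group rather than a period.

phrase group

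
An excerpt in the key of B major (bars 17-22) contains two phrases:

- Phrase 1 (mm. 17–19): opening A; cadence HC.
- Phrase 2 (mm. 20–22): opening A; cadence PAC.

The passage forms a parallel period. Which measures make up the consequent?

measures 20–22

The phrase ending with the weaker cadence (half cadence) is the antecedent; the one ending more conclusively (perfect authentic cadence) is the consequent. The consequent is measures 20–22.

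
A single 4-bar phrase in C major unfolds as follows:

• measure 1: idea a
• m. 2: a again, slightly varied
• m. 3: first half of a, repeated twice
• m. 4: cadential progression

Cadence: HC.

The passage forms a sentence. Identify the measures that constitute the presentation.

measures 1–2

The presentation of a sentence is the basic idea (m. 1) plus its repetition (measure 2); the presentation is therefore mm. 1-2.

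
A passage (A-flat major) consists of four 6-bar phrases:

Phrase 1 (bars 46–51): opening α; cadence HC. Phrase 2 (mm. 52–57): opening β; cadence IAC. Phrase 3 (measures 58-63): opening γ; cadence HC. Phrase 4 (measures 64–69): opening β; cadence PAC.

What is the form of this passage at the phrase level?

Four phrases in two halves: the first half (mm. 46-57) ends with an imperfect authentic cadence, the second (measures 58–69) with a perfect authentic cadence — a large antecedent–consequent pair, i.e. a double period.
Phrase 3 begins with different material from phrase 1, making it contrasting.

contrasting double period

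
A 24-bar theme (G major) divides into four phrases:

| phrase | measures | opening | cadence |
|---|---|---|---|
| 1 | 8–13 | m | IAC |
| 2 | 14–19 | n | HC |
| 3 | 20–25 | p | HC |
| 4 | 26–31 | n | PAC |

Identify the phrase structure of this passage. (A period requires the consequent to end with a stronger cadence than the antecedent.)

contrasting double period

Four phrases in two halves: the first half (measures 8-19) ends with a half cadence, the second (bars 20–31) with a perfect authentic cadence — a large antecedent–consequent pair, i.e. a double period.
Phrase 3 begins with different material from phrase 1, making it contrasting.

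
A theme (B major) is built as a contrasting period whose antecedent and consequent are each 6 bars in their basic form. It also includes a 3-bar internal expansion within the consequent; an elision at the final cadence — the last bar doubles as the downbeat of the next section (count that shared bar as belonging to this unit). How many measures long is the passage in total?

15 measures

Basic contrasting period: 6 + 6 = 12 bars.
12 (basic form) + 3 (internal expansion) = 15.
The elision shares a bar with the next section but does not change this unit's count.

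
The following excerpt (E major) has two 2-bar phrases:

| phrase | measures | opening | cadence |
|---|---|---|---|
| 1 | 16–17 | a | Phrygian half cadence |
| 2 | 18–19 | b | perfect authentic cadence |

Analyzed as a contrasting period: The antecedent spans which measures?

The antecedent is the phrase ending with the weaker cadence (Phrygian half cadence, phrase 1) and the consequent the one ending more conclusively (perfect authentic cadence, phrase 2); the antecedent is mm. 16–17.

measures 16–17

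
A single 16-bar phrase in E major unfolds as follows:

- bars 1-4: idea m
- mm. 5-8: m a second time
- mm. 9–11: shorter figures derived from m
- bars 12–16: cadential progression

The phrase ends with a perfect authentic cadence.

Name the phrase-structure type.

sentence

Basic idea (bars 1–4) + its repetition (mm. 5–8) form the presentation; fragmentation and cadence (mm. 9–16) form the continuation — the 16-bar whole is a sentence.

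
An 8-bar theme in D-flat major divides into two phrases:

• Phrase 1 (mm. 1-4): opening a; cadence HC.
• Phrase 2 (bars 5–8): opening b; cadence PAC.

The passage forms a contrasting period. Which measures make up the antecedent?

measures 1–4

The phrase ending with the weaker cadence (half cadence) is the antecedent; the one ending more conclusively (perfect authentic cadence) is the consequent. The antecedent is measures 1–4.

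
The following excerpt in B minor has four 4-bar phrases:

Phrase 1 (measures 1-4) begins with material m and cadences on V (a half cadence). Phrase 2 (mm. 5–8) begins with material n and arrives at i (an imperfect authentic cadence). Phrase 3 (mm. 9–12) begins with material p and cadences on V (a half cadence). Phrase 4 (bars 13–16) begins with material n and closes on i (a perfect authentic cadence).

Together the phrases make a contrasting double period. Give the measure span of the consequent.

measures 9–16

In a double period the first pair of phrases (ending imperfect authentic cadence) is the large antecedent and the second pair (ending perfect authentic cadence) is the large consequent; the consequent is measures 9–16.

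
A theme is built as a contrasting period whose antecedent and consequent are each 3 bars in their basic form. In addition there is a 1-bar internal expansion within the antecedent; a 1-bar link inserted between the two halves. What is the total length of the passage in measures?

8 measures

Basic contrasting period: 3 + 3 = 6 bars.
6 (basic form) + 1 (internal expansion) + 1 (link) = 8.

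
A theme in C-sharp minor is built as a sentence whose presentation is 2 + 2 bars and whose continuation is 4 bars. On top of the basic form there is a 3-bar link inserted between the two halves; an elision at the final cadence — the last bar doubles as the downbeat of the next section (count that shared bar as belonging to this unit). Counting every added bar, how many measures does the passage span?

11 measures

Basic sentence: 2 + 2 + 4 = 8 bars.
8 (basic form) + 3 (link) = 11.
The elision shares a bar with the next section but does not change this unit's count.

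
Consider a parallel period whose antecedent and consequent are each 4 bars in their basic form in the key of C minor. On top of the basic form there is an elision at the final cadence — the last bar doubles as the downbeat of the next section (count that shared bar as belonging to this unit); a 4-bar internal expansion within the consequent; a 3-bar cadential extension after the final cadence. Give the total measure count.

15 measures

Basic parallel period: 4 + 4 = 8 bars.
8 (basic form) + 4 (internal expansion) + 3 (cadential extension) = 15.
The elision shares a bar with the next section but does not change this unit's count.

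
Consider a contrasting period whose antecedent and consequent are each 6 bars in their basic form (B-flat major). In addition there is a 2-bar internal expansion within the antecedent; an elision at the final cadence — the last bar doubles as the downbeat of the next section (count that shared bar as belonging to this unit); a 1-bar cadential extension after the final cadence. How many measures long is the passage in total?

Basic contrasting period: 6 + 6 = 12 bars.
12 (basic form) + 2 (internal expansion) + 1 (cadential extension) = 15.
The elision shares a bar with the next section but does not change this unit's count.

15 measures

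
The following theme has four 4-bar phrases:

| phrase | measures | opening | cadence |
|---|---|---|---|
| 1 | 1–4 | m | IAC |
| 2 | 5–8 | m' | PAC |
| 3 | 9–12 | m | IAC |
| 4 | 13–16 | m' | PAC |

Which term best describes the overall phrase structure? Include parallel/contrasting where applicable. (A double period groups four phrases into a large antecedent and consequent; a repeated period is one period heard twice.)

repeated period

The cadence pattern IAC–PAC–IAC–PAC is weak–strong twice, and phrases 3–4 restate phrases 1–2: a period heard twice, not a double period (which would end weakly at phrase 2).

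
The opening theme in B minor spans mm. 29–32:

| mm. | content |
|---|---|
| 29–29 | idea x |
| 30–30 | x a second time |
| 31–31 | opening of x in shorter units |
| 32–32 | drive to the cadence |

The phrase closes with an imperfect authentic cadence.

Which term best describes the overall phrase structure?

Basic idea (m. 29) + its repetition (m. 30) form the presentation; fragmentation and cadence (mm. 31–32) form the continuation — the 4-bar whole is a sentence.

sentence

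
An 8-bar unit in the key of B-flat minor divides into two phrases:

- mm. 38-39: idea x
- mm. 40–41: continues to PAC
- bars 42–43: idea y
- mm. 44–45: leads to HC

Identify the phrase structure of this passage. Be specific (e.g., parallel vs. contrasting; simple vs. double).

phrase group

The second phrase closes with a half cadence, which is not stronger than the first phrase's perfect authentic cadence; without a weak→strong cadential pair there is no antecedent–consequent relationship, so this is a phrase group rather than a period.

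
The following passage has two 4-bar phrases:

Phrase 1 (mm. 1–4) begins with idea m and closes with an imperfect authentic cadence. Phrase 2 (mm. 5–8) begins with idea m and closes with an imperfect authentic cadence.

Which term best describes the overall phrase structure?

repeated phrase

Both phrases have the same opening (m) and the same cadence (imperfect authentic cadence): the second is a restatement, not a consequent, so this is a repeated phrase rather than a period.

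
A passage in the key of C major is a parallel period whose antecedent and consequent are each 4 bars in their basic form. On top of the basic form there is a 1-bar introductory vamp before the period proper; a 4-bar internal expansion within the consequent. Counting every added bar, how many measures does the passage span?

13 measures

Basic parallel period: 4 + 4 = 8 bars.
8 (basic form) + 1 (introduction) + 4 (internal expansion) = 13.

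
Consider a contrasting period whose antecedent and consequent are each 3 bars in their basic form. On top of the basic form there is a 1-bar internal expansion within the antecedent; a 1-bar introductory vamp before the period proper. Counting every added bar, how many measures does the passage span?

Basic contrasting period: 3 + 3 = 6 bars.
6 (basic form) + 1 (internal expansion) + 1 (introduction) = 8.

8 measures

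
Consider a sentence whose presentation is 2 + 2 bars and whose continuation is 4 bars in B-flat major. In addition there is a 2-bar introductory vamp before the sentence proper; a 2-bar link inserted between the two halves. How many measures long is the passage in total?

12 measures

Basic sentence: 2 + 2 + 4 = 8 bars.
8 (basic form) + 2 (introduction) + 2 (link) = 12.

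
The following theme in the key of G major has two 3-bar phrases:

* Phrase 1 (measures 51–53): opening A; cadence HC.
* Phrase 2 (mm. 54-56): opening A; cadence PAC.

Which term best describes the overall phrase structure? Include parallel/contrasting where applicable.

Phrase 1 ends with a half cadence (weaker) and phrase 2 with a perfect authentic cadence (stronger): antecedent + consequent = a period.
The two phrases open with the same material (A / A), so the period is parallel.

parallel period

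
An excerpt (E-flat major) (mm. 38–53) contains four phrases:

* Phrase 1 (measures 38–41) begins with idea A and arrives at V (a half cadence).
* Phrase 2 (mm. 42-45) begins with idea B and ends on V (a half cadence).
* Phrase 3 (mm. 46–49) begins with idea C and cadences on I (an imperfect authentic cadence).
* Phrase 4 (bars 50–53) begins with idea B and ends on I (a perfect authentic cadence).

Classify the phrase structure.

Four phrases in two halves: the first half (measures 38–45) ends with a half cadence, the second (mm. 46–53) with a perfect authentic cadence — a large antecedent–consequent pair, i.e. a double period.
Phrase 3 begins with different material from phrase 1, making it contrasting.

contrasting double period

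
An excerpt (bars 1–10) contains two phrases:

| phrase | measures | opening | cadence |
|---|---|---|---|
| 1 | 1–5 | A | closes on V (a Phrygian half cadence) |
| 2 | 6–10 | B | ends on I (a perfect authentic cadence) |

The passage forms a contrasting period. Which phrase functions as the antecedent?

The phrase ending with the weaker cadence (Phrygian half cadence) is the antecedent; the one ending more conclusively (perfect authentic cadence) is the consequent. The antecedent is phrase 1.

phrase 1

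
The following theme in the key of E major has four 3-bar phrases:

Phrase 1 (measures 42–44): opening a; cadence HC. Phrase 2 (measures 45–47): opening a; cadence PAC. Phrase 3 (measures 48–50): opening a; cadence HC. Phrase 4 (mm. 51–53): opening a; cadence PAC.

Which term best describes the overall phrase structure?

repeated period

The cadence pattern HC–PAC–HC–PAC is weak–strong twice, and phrases 3–4 restate phrases 1–2: a period heard twice, not a double period (which would end weakly at phrase 2).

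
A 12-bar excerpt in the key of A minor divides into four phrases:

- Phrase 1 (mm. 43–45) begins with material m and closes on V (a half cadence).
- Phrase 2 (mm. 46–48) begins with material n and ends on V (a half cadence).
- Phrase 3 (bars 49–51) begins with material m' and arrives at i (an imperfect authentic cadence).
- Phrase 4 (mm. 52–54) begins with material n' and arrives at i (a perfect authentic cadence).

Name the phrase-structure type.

parallel double period

Four phrases in two halves: the first half (bars 43–48) ends with a half cadence, the second (bars 49–54) with a perfect authentic cadence — a large antecedent–consequent pair, i.e. a double period.
Phrase 3 begins with the same material as phrase 1, making it parallel.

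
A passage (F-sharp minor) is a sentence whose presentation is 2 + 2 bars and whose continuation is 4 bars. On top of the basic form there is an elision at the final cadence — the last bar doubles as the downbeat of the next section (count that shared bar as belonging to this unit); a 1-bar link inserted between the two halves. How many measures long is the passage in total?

9 measures

Basic sentence: 2 + 2 + 4 = 8 bars.
8 (basic form) + 1 (link) = 9.
The elision shares a bar with the next section but does not change this unit's count.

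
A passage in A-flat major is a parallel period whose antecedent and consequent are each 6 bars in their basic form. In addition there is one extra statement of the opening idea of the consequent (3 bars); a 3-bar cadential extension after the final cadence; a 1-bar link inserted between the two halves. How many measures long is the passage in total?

Basic parallel period: 6 + 6 = 12 bars.
12 (basic form) + 3 (extra statement) + 3 (cadential extension) + 1 (link) = 19.

19 measures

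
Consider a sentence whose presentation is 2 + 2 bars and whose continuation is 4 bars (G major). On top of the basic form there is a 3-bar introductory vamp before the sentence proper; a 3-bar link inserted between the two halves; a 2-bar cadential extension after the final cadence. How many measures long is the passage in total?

Basic sentence: 2 + 2 + 4 = 8 bars.
8 (basic form) + 3 (introduction) + 3 (link) + 2 (cadential extension) = 16.

16 measures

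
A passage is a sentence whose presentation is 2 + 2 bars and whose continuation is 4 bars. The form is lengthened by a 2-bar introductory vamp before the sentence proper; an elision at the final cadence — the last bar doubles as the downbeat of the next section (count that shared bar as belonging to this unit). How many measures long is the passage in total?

10 measures

Basic sentence: 2 + 2 + 4 = 8 bars.
8 (basic form) + 2 (introduction) = 10.
The elision shares a bar with the next section but does not change this unit's count.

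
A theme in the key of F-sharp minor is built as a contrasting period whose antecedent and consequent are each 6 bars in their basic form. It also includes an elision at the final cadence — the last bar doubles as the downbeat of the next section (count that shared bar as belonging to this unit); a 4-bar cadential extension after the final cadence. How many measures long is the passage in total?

16 measures

Basic contrasting period: 6 + 6 = 12 bars.
12 (basic form) + 4 (cadential extension) = 16.
The elision shares a bar with the next section but does not change this unit's count.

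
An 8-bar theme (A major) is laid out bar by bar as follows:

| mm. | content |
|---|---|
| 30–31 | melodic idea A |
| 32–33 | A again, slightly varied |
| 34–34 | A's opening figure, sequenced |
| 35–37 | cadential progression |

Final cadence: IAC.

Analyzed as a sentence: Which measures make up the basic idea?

The presentation of a sentence is the basic idea (bars 30–31) plus its repetition (mm. 32–33); the basic idea is therefore bars 30–31.

measures 30–31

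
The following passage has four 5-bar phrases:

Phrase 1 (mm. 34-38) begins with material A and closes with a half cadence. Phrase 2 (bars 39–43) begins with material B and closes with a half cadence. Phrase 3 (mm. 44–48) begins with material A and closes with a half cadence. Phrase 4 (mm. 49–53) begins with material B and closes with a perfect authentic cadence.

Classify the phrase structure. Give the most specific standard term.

parallel double period

Four phrases in two halves: the first half (mm. 34-43) ends with a half cadence, the second (mm. 44–53) with a perfect authentic cadence — a large antecedent–consequent pair, i.e. a double period.
Phrase 3 begins with the same material as phrase 1, making it parallel.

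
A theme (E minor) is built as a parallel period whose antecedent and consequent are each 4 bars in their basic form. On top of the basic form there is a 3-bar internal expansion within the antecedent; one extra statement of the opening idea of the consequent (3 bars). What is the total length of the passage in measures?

14 measures

Basic parallel period: 4 + 4 = 8 bars.
8 (basic form) + 3 (internal expansion) + 3 (extra statement) = 14.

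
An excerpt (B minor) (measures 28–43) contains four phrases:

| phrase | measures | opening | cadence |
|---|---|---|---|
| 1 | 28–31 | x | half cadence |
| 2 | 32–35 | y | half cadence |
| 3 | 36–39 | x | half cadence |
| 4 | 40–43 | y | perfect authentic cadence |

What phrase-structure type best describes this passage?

Four phrases in two halves: the first half (bars 28–35) ends with a half cadence, the second (bars 36-43) with a perfect authentic cadence — a large antecedent–consequent pair, i.e. a double period.
Phrase 3 begins with the same material as phrase 1, making it parallel.

parallel double period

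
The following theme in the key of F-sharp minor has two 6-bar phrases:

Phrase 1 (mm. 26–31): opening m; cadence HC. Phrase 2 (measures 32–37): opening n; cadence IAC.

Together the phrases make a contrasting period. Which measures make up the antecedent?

measures 26–31

The phrase ending with the weaker cadence (half cadence) is the antecedent; the one ending more conclusively (imperfect authentic cadence) is the consequent. The antecedent is measures 26–31.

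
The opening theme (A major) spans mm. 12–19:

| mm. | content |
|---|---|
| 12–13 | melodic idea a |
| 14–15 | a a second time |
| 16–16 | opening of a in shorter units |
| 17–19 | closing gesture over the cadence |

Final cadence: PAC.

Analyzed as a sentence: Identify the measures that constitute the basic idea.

measures 12–13

The presentation of a sentence is the basic idea (measures 12-13) plus its repetition (mm. 14-15); the basic idea is therefore mm. 12-13.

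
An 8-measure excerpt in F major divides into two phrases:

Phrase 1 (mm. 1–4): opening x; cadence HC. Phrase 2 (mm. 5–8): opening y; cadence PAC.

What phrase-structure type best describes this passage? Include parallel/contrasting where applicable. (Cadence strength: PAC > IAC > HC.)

Phrase 1 ends with a half cadence (weaker) and phrase 2 with a perfect authentic cadence (stronger): antecedent + consequent = a period.
The two phrases open with different material (x / y), so the period is contrasting.

contrasting period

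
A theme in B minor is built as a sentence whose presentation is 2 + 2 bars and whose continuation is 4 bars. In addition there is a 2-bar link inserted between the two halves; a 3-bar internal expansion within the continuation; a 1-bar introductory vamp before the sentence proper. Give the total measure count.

14 measures

Basic sentence: 2 + 2 + 4 = 8 bars.
8 (basic form) + 2 (link) + 3 (internal expansion) + 1 (introduction) = 14.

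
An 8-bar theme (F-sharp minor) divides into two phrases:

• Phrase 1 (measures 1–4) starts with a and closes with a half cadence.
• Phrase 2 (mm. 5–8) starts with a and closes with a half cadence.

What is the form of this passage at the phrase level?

repeated phrase

Both phrases have the same opening (a) and the same cadence (half cadence): the second is a restatement, not a consequent, so this is a repeated phrase rather than a period.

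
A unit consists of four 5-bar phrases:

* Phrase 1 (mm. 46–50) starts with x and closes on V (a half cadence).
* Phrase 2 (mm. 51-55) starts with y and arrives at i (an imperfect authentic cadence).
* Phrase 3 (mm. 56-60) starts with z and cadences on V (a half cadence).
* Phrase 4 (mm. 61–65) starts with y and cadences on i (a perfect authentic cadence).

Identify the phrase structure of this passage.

contrasting double period

Four phrases in two halves: the first half (mm. 46-55) ends with an imperfect authentic cadence, the second (bars 56-65) with a perfect authentic cadence — a large antecedent–consequent pair, i.e. a double period.
Phrase 3 begins with different material from phrase 1, making it contrasting.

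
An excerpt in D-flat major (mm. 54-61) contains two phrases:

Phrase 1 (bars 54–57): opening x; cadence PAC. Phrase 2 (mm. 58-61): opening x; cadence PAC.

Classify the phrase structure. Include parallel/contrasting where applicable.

repeated phrase

Both phrases have the same opening (x) and the same cadence (perfect authentic cadence): the second is a restatement, not a consequent, so this is a repeated phrase rather than a period.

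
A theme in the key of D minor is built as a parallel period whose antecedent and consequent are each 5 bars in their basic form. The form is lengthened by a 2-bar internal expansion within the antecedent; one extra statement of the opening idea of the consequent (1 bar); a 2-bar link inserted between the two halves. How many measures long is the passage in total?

15 measures

Basic parallel period: 5 + 5 = 10 bars.
10 (basic form) + 2 (internal expansion) + 1 (extra statement) + 2 (link) = 15.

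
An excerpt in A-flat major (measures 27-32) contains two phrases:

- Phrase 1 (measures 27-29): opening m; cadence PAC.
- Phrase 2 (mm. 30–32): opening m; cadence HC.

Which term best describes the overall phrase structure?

The second phrase closes with a half cadence, which is not stronger than the first phrase's perfect authentic cadence; without a weak→strong cadential pair there is no antecedent–consequent relationship, so this is a phrase group rather than a period.

phrase group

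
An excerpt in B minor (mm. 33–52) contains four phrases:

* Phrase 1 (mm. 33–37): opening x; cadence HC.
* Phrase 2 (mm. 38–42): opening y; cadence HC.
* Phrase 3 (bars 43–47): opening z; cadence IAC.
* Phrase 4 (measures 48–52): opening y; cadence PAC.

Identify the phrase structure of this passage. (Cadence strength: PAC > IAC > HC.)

contrasting double period

Four phrases in two halves: the first half (mm. 33–42) ends with a half cadence, the second (bars 43–52) with a perfect authentic cadence — a large antecedent–consequent pair, i.e. a double period.
Phrase 3 begins with different material from phrase 1, making it contrasting.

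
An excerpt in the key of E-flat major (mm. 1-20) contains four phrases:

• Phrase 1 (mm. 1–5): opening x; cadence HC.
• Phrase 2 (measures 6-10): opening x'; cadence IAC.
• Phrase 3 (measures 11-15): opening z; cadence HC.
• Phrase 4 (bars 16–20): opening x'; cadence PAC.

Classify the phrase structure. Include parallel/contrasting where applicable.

contrasting double period

Four phrases in two halves: the first half (mm. 1–10) ends with an imperfect authentic cadence, the second (mm. 11-20) with a perfect authentic cadence — a large antecedent–consequent pair, i.e. a double period.
Phrase 3 begins with different material from phrase 1, making it contrasting.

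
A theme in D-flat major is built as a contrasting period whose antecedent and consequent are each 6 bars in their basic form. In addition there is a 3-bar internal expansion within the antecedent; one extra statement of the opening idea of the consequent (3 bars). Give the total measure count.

18 measures

Basic contrasting period: 6 + 6 = 12 bars.
12 (basic form) + 3 (internal expansion) + 3 (extra statement) = 18.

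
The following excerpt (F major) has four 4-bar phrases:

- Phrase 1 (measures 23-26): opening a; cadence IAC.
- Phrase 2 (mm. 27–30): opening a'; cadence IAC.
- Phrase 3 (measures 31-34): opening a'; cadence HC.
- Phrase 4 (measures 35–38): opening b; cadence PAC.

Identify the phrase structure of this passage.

Four phrases in two halves: the first half (measures 23-30) ends with an imperfect authentic cadence, the second (mm. 31–38) with a perfect authentic cadence — a large antecedent–consequent pair, i.e. a double period.
Phrase 3 begins with the same material as phrase 1, making it parallel.

parallel double period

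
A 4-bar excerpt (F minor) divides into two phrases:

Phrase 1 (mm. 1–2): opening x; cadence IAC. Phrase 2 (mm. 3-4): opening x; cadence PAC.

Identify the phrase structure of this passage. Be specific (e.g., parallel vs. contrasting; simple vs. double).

Phrase 1 ends with an imperfect authentic cadence (weaker) and phrase 2 with a perfect authentic cadence (stronger): antecedent + consequent = a period.
The two phrases open with the same material (x / x), so the period is parallel.

parallel period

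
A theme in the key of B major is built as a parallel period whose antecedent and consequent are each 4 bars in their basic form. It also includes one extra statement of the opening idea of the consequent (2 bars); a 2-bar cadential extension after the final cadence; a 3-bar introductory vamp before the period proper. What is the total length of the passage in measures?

Basic parallel period: 4 + 4 = 8 bars.
8 (basic form) + 2 (extra statement) + 2 (cadential extension) + 3 (introduction) = 15.

15 measures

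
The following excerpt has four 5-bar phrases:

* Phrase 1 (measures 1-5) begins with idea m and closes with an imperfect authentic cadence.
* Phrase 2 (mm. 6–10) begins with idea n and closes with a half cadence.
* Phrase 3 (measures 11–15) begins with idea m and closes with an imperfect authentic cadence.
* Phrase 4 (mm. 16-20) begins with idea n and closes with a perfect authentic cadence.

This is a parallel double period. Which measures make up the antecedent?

In a double period the first pair of phrases (ending half cadence) is the large antecedent and the second pair (ending perfect authentic cadence) is the large consequent; the antecedent is measures 1–10.

measures 1–10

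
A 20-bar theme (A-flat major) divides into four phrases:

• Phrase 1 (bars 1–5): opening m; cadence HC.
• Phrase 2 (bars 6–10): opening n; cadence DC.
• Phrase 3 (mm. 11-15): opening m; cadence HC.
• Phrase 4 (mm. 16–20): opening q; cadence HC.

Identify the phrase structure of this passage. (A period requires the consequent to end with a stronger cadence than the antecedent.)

Phrase 4 ends with a half cadence, no stronger than phrase 2's deceptive cadence, so the four phrases do not form a double period; nor do phrases 3–4 duplicate 1–2, so it is not a repeated period. With no phrase reaching a conclusive cadence, the passage is a phrase group.

phrase group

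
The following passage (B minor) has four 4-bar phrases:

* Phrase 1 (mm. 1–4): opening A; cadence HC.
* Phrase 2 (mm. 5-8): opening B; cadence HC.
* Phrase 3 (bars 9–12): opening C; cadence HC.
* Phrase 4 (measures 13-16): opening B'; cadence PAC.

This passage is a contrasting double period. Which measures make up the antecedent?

measures 1–8

In a double period the four phrases pair into a large antecedent (phrases 1–2, ending half cadence) and a large consequent (phrases 3–4, ending perfect authentic cadence). The antecedent spans mm. 1–8.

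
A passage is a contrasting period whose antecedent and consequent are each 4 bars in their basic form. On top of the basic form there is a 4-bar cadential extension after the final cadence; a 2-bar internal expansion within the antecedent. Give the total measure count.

Basic contrasting period: 4 + 4 = 8 bars.
8 (basic form) + 4 (cadential extension) + 2 (internal expansion) = 14.

14 measures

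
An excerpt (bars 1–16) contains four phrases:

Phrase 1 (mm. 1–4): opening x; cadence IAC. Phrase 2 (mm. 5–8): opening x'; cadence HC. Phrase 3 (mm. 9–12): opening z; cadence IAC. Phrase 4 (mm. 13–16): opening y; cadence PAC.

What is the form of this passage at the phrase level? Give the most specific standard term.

Four phrases in two halves: the first half (mm. 1–8) ends with a half cadence, the second (mm. 9-16) with a perfect authentic cadence — a large antecedent–consequent pair, i.e. a double period.
Phrase 3 begins with different material from phrase 1, making it contrasting.

contrasting double period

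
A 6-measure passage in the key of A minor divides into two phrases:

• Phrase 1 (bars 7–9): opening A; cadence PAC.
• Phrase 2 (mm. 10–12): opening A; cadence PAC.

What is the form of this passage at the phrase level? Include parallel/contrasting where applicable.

repeated phrase

Both phrases have the same opening (A) and the same cadence (perfect authentic cadence): the second is a restatement, not a consequent, so this is a repeated phrase rather than a period.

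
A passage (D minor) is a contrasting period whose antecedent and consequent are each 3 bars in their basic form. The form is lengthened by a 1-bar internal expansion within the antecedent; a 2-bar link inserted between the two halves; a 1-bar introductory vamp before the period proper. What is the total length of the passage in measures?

10 measures

Basic contrasting period: 3 + 3 = 6 bars.
6 (basic form) + 1 (internal expansion) + 2 (link) + 1 (introduction) = 10.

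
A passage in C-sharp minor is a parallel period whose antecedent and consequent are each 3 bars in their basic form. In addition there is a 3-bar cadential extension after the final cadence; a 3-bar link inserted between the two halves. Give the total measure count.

12 measures

Basic parallel period: 3 + 3 = 6 bars.
6 (basic form) + 3 (cadential extension) + 3 (link) = 12.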